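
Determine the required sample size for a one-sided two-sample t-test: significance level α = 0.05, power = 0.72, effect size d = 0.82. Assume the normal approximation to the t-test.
n = 15 per group

Sample size formula (two-sample t-test, normal approximation):
n = 2 · ((z_α + z_β) / d)²

z_α = 1.645 (for α = 0.05, one-sided)
z_β = 0.583 (for power = 0.72)
d = 0.82

n = 2 · ((1.645 + 0.583) / 0.82)²
n = 2 · (2.717)²
n ≈ 14.76
Round up to the next whole number: n = 15 per group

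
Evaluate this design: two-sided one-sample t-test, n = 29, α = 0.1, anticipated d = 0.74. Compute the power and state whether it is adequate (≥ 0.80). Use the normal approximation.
Power ≈ 0.99; the study is adequately powered (power ≥ 0.80)

Power calculation (one-sample t-test, normal approximation):
z_β = d · √n - z_{α/2}
z_β = 0.74 · √29 - 1.645
z_β = 0.74 · 5.385 - 1.645
z_β = 2.340

Power = Φ(z_β) = Φ(2.340) ≈ 0.990

Effect size d = 0.74 is medium by Cohen's convention (0.2/0.5/0.8).

Threshold: power ≥ 0.80 is conventionally adequate.
Power ≈ 0.99 → the study is adequately powered (power ≥ 0.80).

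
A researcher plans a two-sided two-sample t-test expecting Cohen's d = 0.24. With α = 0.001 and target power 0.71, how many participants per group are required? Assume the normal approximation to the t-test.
n = 514 per group

Sample size formula (two-sample t-test, normal approximation):
n = 2 · ((z_{α/2} + z_β) / d)²

z_{α/2} = 3.291 (for α = 0.001, two-sided)
z_β = 0.553 (for power = 0.71)
d = 0.24

n = 2 · ((3.291 + 0.553) / 0.24)²
n = 2 · (16.017)²
n ≈ 513.09
Round up to the next whole number: n = 514 per group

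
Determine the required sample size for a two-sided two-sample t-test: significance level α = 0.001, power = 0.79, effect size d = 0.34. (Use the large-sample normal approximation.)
n = 291 per group

Sample size formula (two-sample t-test, normal approximation):
n = 2 · ((z_{α/2} + z_β) / d)²

z_{α/2} = 3.291 (for α = 0.001, two-sided)
z_β = 0.806 (for power = 0.79)
d = 0.34

n = 2 · ((3.291 + 0.806) / 0.34)²
n = 2 · (12.050)²
n ≈ 290.40
Round up to the next whole number: n = 291 per group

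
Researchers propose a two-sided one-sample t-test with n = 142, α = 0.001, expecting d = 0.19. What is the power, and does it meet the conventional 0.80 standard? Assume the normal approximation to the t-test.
Power ≈ 0.15; the study is underpowered (power < 0.80)

Power calculation (one-sample t-test, normal approximation):
z_β = d · √n - z_{α/2}
z_β = 0.19 · √142 - 3.291
z_β = 0.19 · 11.916 - 3.291
z_β = -1.026

Power = Φ(z_β) = Φ(-1.026) ≈ 0.152

Effect size d = 0.19 is very small by Cohen's convention (0.2/0.5/0.8).

Threshold: power ≥ 0.80 is conventionally adequate.
Power ≈ 0.15 → the study is underpowered (power < 0.80).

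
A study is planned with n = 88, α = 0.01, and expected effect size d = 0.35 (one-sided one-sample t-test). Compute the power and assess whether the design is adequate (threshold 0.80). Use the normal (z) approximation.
Power ≈ 0.83; the study is adequately powered (power ≥ 0.80)

Power calculation (one-sample t-test, normal approximation):
z_β = d · √n - z_α
z_β = 0.35 · √88 - 2.326
z_β = 0.35 · 9.381 - 2.326
z_β = 0.957

Power = Φ(z_β) = Φ(0.957) ≈ 0.831

Effect size d = 0.35 is small by Cohen's convention (0.2/0.5/0.8).

Threshold: power ≥ 0.80 is conventionally adequate.
Power ≈ 0.83 → the study is adequately powered (power ≥ 0.80).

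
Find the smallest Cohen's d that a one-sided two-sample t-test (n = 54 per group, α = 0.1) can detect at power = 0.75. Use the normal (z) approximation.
d ≈ 0.38

Minimum detectable effect (two-sample t-test, normal approximation):
d = (z_α + z_β) / √(n/2)
d = (1.282 + 0.674) / √(54/2)
d = 1.956 / 5.196
d ≈ 0.38

By Cohen's convention (0.2 small / 0.5 medium / 0.8 large): small effect.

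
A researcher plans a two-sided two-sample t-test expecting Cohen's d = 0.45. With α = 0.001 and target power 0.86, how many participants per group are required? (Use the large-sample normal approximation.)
n = 189 per group

Sample size formula (two-sample t-test, normal approximation):
n = 2 · ((z_{α/2} + z_β) / d)²

z_{α/2} = 3.291 (for α = 0.001, two-sided)
z_β = 1.080 (for power = 0.86)
d = 0.45

n = 2 · ((3.291 + 1.080) / 0.45)²
n = 2 · (9.713)²
n ≈ 188.68
Round up to the next whole number: n = 189 per group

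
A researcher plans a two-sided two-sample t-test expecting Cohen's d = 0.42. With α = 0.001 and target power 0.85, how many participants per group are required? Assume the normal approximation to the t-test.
n = 213 per group

Sample size formula (two-sample t-test, normal approximation):
n = 2 · ((z_{α/2} + z_β) / d)²

z_{α/2} = 3.291 (for α = 0.001, two-sided)
z_β = 1.036 (for power = 0.85)
d = 0.42

n = 2 · ((3.291 + 1.036) / 0.42)²
n = 2 · (10.302)²
n ≈ 212.26
Round up to the next whole number: n = 213 per group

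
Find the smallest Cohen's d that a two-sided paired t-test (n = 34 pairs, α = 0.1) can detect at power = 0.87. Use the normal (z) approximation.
d ≈ 0.48

Minimum detectable effect (paired t-test, normal approximation):
d = (z_{α/2} + z_β) / √n
d = (1.645 + 1.126) / √34
d = 2.771 / 5.831
d ≈ 0.48

By Cohen's convention (0.2 small / 0.5 medium / 0.8 large): small effect.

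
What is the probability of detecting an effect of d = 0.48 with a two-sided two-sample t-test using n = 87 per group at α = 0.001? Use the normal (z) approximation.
Power ≈ 0.45

Power calculation (two-sample t-test, normal approximation):
z_β = d · √(n/2) - z_{α/2}
z_β = 0.48 · √(87/2) - 3.291
z_β = 0.48 · 6.595 - 3.291
z_β = -0.125

Power = Φ(z_β) = Φ(-0.125) ≈ 0.450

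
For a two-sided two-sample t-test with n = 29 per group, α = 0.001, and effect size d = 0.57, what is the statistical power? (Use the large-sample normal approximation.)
Power ≈ 0.13

Power calculation (two-sample t-test, normal approximation):
z_β = d · √(n/2) - z_{α/2}
z_β = 0.57 · √(29/2) - 3.291
z_β = 0.57 · 3.808 - 3.291
z_β = -1.120

Power = Φ(z_β) = Φ(-1.120) ≈ 0.131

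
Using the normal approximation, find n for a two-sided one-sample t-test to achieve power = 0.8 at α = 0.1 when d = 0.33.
n = 57

Sample size formula (one-sample t-test, normal approximation):
n = ((z_{α/2} + z_β) / d)²

z_{α/2} = 1.645 (for α = 0.1, two-sided)
z_β = 0.842 (for power = 0.8)
d = 0.33

n = ((1.645 + 0.842) / 0.33)²
n = (7.536)²
n ≈ 56.79
Round up to the next whole number: n = 57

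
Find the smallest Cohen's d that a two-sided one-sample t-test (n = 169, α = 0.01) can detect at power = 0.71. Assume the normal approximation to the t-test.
d ≈ 0.24

Minimum detectable effect (one-sample t-test, normal approximation):
d = (z_{α/2} + z_β) / √n
d = (2.576 + 0.553) / √169
d = 3.129 / 13.000
d ≈ 0.24

By Cohen's convention (0.2 small / 0.5 medium / 0.8 large): small effect.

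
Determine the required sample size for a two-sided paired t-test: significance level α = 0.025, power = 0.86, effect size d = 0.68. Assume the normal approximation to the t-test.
n = 24 pairs

Sample size formula (paired t-test, normal approximation):
n = ((z_{α/2} + z_β) / d)²

z_{α/2} = 2.241 (for α = 0.025, two-sided)
z_β = 1.080 (for power = 0.86)
d = 0.68

n = ((2.241 + 1.080) / 0.68)²
n = (4.884)²
n ≈ 23.85
Round up to the next whole number: n = 24 pairs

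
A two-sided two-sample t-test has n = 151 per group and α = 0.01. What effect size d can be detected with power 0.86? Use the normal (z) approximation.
d ≈ 0.42

Minimum detectable effect (two-sample t-test, normal approximation):
d = (z_{α/2} + z_β) / √(n/2)
d = (2.576 + 1.080) / √(151/2)
d = 3.656 / 8.689
d ≈ 0.42

By Cohen's convention (0.2 small / 0.5 medium / 0.8 large): small effect.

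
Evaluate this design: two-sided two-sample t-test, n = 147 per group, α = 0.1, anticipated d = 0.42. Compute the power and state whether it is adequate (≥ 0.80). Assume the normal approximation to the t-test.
Power ≈ 0.97; the study is adequately powered (power ≥ 0.80)

Power calculation (two-sample t-test, normal approximation):
z_β = d · √(n/2) - z_{α/2}
z_β = 0.42 · √(147/2) - 1.645
z_β = 0.42 · 8.573 - 1.645
z_β = 1.956

Power = Φ(z_β) = Φ(1.956) ≈ 0.975

Effect size d = 0.42 is small by Cohen's convention (0.2/0.5/0.8).

Threshold: power ≥ 0.80 is conventionally adequate.
Power ≈ 0.97 → the study is adequately powered (power ≥ 0.80).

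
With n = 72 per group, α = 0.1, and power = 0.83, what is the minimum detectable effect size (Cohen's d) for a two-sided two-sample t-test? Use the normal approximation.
d ≈ 0.43

Minimum detectable effect (two-sample t-test, normal approximation):
d = (z_{α/2} + z_β) / √(n/2)
d = (1.645 + 0.954) / √(72/2)
d = 2.599 / 6.000
d ≈ 0.43

By Cohen's convention (0.2 small / 0.5 medium / 0.8 large): small effect.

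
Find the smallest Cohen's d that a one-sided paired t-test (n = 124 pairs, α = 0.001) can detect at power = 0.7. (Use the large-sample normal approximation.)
d ≈ 0.32

Minimum detectable effect (paired t-test, normal approximation):
d = (z_α + z_β) / √n
d = (3.090 + 0.524) / √124
d = 3.615 / 11.136
d ≈ 0.32

By Cohen's convention (0.2 small / 0.5 medium / 0.8 large): small effect.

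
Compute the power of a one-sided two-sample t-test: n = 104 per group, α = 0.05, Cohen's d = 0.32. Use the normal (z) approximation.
Power ≈ 0.75

Power calculation (two-sample t-test, normal approximation):
z_β = d · √(n/2) - z_α
z_β = 0.32 · √(104/2) - 1.645
z_β = 0.32 · 7.211 - 1.645
z_β = 0.663

Power = Φ(z_β) = Φ(0.663) ≈ 0.746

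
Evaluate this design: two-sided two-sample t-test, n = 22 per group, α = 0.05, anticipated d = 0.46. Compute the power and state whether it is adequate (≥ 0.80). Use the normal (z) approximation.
Power ≈ 0.33; the study is underpowered (power < 0.80)

Power calculation (two-sample t-test, normal approximation):
z_β = d · √(n/2) - z_{α/2}
z_β = 0.46 · √(22/2) - 1.960
z_β = 0.46 · 3.317 - 1.960
z_β = -0.434

Power = Φ(z_β) = Φ(-0.434) ≈ 0.332

Effect size d = 0.46 is small by Cohen's convention (0.2/0.5/0.8).

Threshold: power ≥ 0.80 is conventionally adequate.
Power ≈ 0.33 → the study is underpowered (power < 0.80).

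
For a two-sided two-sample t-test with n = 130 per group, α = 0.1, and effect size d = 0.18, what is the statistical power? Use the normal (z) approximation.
Power ≈ 0.42

Power calculation (two-sample t-test, normal approximation):
z_β = d · √(n/2) - z_{α/2}
z_β = 0.18 · √(130/2) - 1.645
z_β = 0.18 · 8.062 - 1.645
z_β = -0.194

Power = Φ(z_β) = Φ(-0.194) ≈ 0.423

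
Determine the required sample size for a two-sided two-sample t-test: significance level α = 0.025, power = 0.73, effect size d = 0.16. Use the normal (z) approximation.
n = 637 per group

Sample size formula (two-sample t-test, normal approximation):
n = 2 · ((z_{α/2} + z_β) / d)²

z_{α/2} = 2.241 (for α = 0.025, two-sided)
z_β = 0.613 (for power = 0.73)
d = 0.16

n = 2 · ((2.241 + 0.613) / 0.16)²
n = 2 · (17.838)²
n ≈ 636.39
Round up to the next whole number: n = 637 per group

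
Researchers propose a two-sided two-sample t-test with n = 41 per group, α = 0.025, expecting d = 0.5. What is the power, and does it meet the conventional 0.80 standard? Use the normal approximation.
Power ≈ 0.51; the study is underpowered (power < 0.80)

Power calculation (two-sample t-test, normal approximation):
z_β = d · √(n/2) - z_{α/2}
z_β = 0.5 · √(41/2) - 2.241
z_β = 0.5 · 4.528 - 2.241
z_β = 0.022

Power = Φ(z_β) = Φ(0.022) ≈ 0.509

Effect size d = 0.5 is medium by Cohen's convention (0.2/0.5/0.8).

Threshold: power ≥ 0.80 is conventionally adequate.
Power ≈ 0.51 → the study is underpowered (power < 0.80).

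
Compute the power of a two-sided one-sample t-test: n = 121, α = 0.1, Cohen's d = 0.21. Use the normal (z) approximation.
Power ≈ 0.75

Power calculation (one-sample t-test, normal approximation):
z_β = d · √n - z_{α/2}
z_β = 0.21 · √121 - 1.645
z_β = 0.21 · 11.000 - 1.645
z_β = 0.665

Power = Φ(z_β) = Φ(0.665) ≈ 0.747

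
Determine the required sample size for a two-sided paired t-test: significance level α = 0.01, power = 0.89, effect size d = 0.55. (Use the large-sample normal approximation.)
n = 48 pairs

Sample size formula (paired t-test, normal approximation):
n = ((z_{α/2} + z_β) / d)²

z_{α/2} = 2.576 (for α = 0.01, two-sided)
z_β = 1.227 (for power = 0.89)
d = 0.55

n = ((2.576 + 1.227) / 0.55)²
n = (6.915)²
n ≈ 47.82
Round up to the next whole number: n = 48 pairs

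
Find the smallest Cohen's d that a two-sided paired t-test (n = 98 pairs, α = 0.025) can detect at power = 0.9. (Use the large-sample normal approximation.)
d ≈ 0.36

Minimum detectable effect (paired t-test, normal approximation):
d = (z_{α/2} + z_β) / √n
d = (2.241 + 1.282) / √98
d = 3.523 / 9.899
d ≈ 0.36

By Cohen's convention (0.2 small / 0.5 medium / 0.8 large): small effect.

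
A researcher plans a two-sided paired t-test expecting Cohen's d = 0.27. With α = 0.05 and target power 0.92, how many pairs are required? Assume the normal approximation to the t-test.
n = 156 pairs

Sample size formula (paired t-test, normal approximation):
n = ((z_{α/2} + z_β) / d)²

z_{α/2} = 1.960 (for α = 0.05, two-sided)
z_β = 1.405 (for power = 0.92)
d = 0.27

n = ((1.960 + 1.405) / 0.27)²
n = (12.463)²
n ≈ 155.33
Round up to the next whole number: n = 156 pairs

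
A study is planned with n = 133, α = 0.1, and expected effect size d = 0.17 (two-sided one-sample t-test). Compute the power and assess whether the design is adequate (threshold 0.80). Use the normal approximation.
Power ≈ 0.62; the study is underpowered (power < 0.80)

Power calculation (one-sample t-test, normal approximation):
z_β = d · √n - z_{α/2}
z_β = 0.17 · √133 - 1.645
z_β = 0.17 · 11.533 - 1.645
z_β = 0.316

Power = Φ(z_β) = Φ(0.316) ≈ 0.624

Effect size d = 0.17 is very small by Cohen's convention (0.2/0.5/0.8).

Threshold: power ≥ 0.80 is conventionally adequate.
Power ≈ 0.62 → the study is underpowered (power < 0.80).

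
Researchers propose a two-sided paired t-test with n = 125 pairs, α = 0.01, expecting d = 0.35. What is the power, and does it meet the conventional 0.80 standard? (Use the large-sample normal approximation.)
Power ≈ 0.91; the study is adequately powered (power ≥ 0.80)

Power calculation (paired t-test, normal approximation):
z_β = d · √n - z_{α/2}
z_β = 0.35 · √125 - 2.576
z_β = 0.35 · 11.180 - 2.576
z_β = 1.337

Power = Φ(z_β) = Φ(1.337) ≈ 0.909

Effect size d = 0.35 is small by Cohen's convention (0.2/0.5/0.8).

Threshold: power ≥ 0.80 is conventionally adequate.
Power ≈ 0.91 → the study is adequately powered (power ≥ 0.80).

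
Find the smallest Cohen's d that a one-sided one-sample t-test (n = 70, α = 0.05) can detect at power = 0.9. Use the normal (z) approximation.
d ≈ 0.35

Minimum detectable effect (one-sample t-test, normal approximation):
d = (z_α + z_β) / √n
d = (1.645 + 1.282) / √70
d = 2.926 / 8.367
d ≈ 0.35

By Cohen's convention (0.2 small / 0.5 medium / 0.8 large): small effect.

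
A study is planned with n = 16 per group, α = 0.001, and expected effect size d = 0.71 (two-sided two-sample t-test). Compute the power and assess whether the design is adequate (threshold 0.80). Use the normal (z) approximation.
Power ≈ 0.10; the study is underpowered (power < 0.80)

Power calculation (two-sample t-test, normal approximation):
z_β = d · √(n/2) - z_{α/2}
z_β = 0.71 · √(16/2) - 3.291
z_β = 0.71 · 2.828 - 3.291
z_β = -1.282

Power = Φ(z_β) = Φ(-1.282) ≈ 0.100

Effect size d = 0.71 is medium by Cohen's convention (0.2/0.5/0.8).

Threshold: power ≥ 0.80 is conventionally adequate.
Power ≈ 0.10 → the study is underpowered (power < 0.80).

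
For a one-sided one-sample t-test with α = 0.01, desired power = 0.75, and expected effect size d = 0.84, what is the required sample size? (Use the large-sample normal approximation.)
n = 13

Sample size formula (one-sample t-test, normal approximation):
n = ((z_α + z_β) / d)²

z_α = 2.326 (for α = 0.01, one-sided)
z_β = 0.674 (for power = 0.75)
d = 0.84

n = ((2.326 + 0.674) / 0.84)²
n = (3.571)²
n ≈ 12.75
Round up to the next whole number: n = 13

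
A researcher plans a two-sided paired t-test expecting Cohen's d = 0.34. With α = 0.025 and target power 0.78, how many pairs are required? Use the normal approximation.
n = 79 pairs

Sample size formula (paired t-test, normal approximation):
n = ((z_{α/2} + z_β) / d)²

z_{α/2} = 2.241 (for α = 0.025, two-sided)
z_β = 0.772 (for power = 0.78)
d = 0.34

n = ((2.241 + 0.772) / 0.34)²
n = (8.862)²
n ≈ 78.54
Round up to the next whole number: n = 79 pairs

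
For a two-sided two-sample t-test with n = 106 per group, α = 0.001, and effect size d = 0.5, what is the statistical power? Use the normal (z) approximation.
Power ≈ 0.64

Power calculation (two-sample t-test, normal approximation):
z_β = d · √(n/2) - z_{α/2}
z_β = 0.5 · √(106/2) - 3.291
z_β = 0.5 · 7.280 - 3.291
z_β = 0.350

Power = Φ(z_β) = Φ(0.350) ≈ 0.637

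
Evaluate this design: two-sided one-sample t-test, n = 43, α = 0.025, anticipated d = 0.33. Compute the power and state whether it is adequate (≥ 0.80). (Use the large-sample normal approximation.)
Power ≈ 0.47; the study is underpowered (power < 0.80)

Power calculation (one-sample t-test, normal approximation):
z_β = d · √n - z_{α/2}
z_β = 0.33 · √43 - 2.241
z_β = 0.33 · 6.557 - 2.241
z_β = -0.077

Power = Φ(z_β) = Φ(-0.077) ≈ 0.469

Effect size d = 0.33 is small by Cohen's convention (0.2/0.5/0.8).

Threshold: power ≥ 0.80 is conventionally adequate.
Power ≈ 0.47 → the study is underpowered (power < 0.80).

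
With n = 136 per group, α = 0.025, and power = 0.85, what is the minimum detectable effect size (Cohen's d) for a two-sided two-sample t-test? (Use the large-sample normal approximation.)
d ≈ 0.40

Minimum detectable effect (two-sample t-test, normal approximation):
d = (z_{α/2} + z_β) / √(n/2)
d = (2.241 + 1.036) / √(136/2)
d = 3.278 / 8.246
d ≈ 0.40

By Cohen's convention (0.2 small / 0.5 medium / 0.8 large): small effect.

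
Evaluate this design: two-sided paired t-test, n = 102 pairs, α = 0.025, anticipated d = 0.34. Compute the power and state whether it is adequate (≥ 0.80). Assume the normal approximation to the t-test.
Power ≈ 0.88; the study is adequately powered (power ≥ 0.80)

Power calculation (paired t-test, normal approximation):
z_β = d · √n - z_{α/2}
z_β = 0.34 · √102 - 2.241
z_β = 0.34 · 10.100 - 2.241
z_β = 1.192

Power = Φ(z_β) = Φ(1.192) ≈ 0.883

Effect size d = 0.34 is small by Cohen's convention (0.2/0.5/0.8).

Threshold: power ≥ 0.80 is conventionally adequate.
Power ≈ 0.88 → the study is adequately powered (power ≥ 0.80).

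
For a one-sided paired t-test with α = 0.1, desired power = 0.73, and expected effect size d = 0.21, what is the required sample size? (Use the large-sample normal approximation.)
n = 82 pairs

Sample size formula (paired t-test, normal approximation):
n = ((z_α + z_β) / d)²

z_α = 1.282 (for α = 0.1, one-sided)
z_β = 0.613 (for power = 0.73)
d = 0.21

n = ((1.282 + 0.613) / 0.21)²
n = (9.024)²
n ≈ 81.43
Round up to the next whole number: n = 82 pairs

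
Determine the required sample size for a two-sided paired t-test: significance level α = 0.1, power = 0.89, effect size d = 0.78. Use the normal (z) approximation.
n = 14 pairs

Sample size formula (paired t-test, normal approximation):
n = ((z_{α/2} + z_β) / d)²

z_{α/2} = 1.645 (for α = 0.1, two-sided)
z_β = 1.227 (for power = 0.89)
d = 0.78

n = ((1.645 + 1.227) / 0.78)²
n = (3.682)²
n ≈ 13.56
Round up to the next whole number: n = 14 pairs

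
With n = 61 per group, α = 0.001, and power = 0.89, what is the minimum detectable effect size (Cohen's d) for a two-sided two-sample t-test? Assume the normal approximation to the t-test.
d ≈ 0.82

Minimum detectable effect (two-sample t-test, normal approximation):
d = (z_{α/2} + z_β) / √(n/2)
d = (3.291 + 1.227) / √(61/2)
d = 4.517 / 5.523
d ≈ 0.82

By Cohen's convention (0.2 small / 0.5 medium / 0.8 large): large effect.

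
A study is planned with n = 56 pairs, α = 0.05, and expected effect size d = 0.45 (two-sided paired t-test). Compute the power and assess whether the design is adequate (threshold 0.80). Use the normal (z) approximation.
Power ≈ 0.92; the study is adequately powered (power ≥ 0.80)

Power calculation (paired t-test, normal approximation):
z_β = d · √n - z_{α/2}
z_β = 0.45 · √56 - 1.960
z_β = 0.45 · 7.483 - 1.960
z_β = 1.408

Power = Φ(z_β) = Φ(1.408) ≈ 0.920

Effect size d = 0.45 is small by Cohen's convention (0.2/0.5/0.8).

Threshold: power ≥ 0.80 is conventionally adequate.
Power ≈ 0.92 → the study is adequately powered (power ≥ 0.80).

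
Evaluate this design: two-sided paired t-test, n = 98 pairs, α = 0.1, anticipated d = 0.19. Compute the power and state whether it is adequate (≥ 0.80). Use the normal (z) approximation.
Power ≈ 0.59; the study is underpowered (power < 0.80)

Power calculation (paired t-test, normal approximation):
z_β = d · √n - z_{α/2}
z_β = 0.19 · √98 - 1.645
z_β = 0.19 · 9.899 - 1.645
z_β = 0.236

Power = Φ(z_β) = Φ(0.236) ≈ 0.593

Effect size d = 0.19 is very small by Cohen's convention (0.2/0.5/0.8).

Threshold: power ≥ 0.80 is conventionally adequate.
Power ≈ 0.59 → the study is underpowered (power < 0.80).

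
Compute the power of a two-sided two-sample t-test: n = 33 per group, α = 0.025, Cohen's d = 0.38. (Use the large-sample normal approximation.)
Power ≈ 0.24

Power calculation (two-sample t-test, normal approximation):
z_β = d · √(n/2) - z_{α/2}
z_β = 0.38 · √(33/2) - 2.241
z_β = 0.38 · 4.062 - 2.241
z_β = -0.698

Power = Φ(z_β) = Φ(-0.698) ≈ 0.243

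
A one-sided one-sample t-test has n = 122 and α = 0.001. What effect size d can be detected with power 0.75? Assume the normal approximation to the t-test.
d ≈ 0.34

Minimum detectable effect (one-sample t-test, normal approximation):
d = (z_α + z_β) / √n
d = (3.090 + 0.674) / √122
d = 3.765 / 11.045
d ≈ 0.34

By Cohen's convention (0.2 small / 0.5 medium / 0.8 large): small effect.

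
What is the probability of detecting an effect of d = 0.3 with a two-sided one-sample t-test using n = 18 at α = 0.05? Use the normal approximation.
Power ≈ 0.25

Power calculation (one-sample t-test, normal approximation):
z_β = d · √n - z_{α/2}
z_β = 0.3 · √18 - 1.960
z_β = 0.3 · 4.243 - 1.960
z_β = -0.687

Power = Φ(z_β) = Φ(-0.687) ≈ 0.246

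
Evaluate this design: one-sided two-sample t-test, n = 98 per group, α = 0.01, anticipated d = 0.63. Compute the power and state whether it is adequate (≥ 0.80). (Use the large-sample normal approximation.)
Power ≈ 0.98; the study is adequately powered (power ≥ 0.80)

Power calculation (two-sample t-test, normal approximation):
z_β = d · √(n/2) - z_α
z_β = 0.63 · √(98/2) - 2.326
z_β = 0.63 · 7.000 - 2.326
z_β = 2.084

Power = Φ(z_β) = Φ(2.084) ≈ 0.981

Effect size d = 0.63 is medium by Cohen's convention (0.2/0.5/0.8).

Threshold: power ≥ 0.80 is conventionally adequate.
Power ≈ 0.98 → the study is adequately powered (power ≥ 0.80).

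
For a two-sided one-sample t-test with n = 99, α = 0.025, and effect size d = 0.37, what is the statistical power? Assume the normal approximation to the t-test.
Power ≈ 0.93

Power calculation (one-sample t-test, normal approximation):
z_β = d · √n - z_{α/2}
z_β = 0.37 · √99 - 2.241
z_β = 0.37 · 9.950 - 2.241
z_β = 1.440

Power = Φ(z_β) = Φ(1.440) ≈ 0.925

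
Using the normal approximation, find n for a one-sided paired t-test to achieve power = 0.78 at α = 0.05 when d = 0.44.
n = 31 pairs

Sample size formula (paired t-test, normal approximation):
n = ((z_α + z_β) / d)²

z_α = 1.645 (for α = 0.05, one-sided)
z_β = 0.772 (for power = 0.78)
d = 0.44

n = ((1.645 + 0.772) / 0.44)²
n = (5.493)²
n ≈ 30.17
Round up to the next whole number: n = 31 pairs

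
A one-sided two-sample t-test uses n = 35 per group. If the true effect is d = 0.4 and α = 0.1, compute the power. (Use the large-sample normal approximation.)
Power ≈ 0.65

Power calculation (two-sample t-test, normal approximation):
z_β = d · √(n/2) - z_α
z_β = 0.4 · √(35/2) - 1.282
z_β = 0.4 · 4.183 - 1.282
z_β = 0.392

Power = Φ(z_β) = Φ(0.392) ≈ 0.652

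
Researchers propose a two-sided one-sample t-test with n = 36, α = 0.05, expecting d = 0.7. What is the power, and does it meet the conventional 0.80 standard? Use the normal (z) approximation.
Power ≈ 0.99; the study is adequately powered (power ≥ 0.80)

Power calculation (one-sample t-test, normal approximation):
z_β = d · √n - z_{α/2}
z_β = 0.7 · √36 - 1.960
z_β = 0.7 · 6.000 - 1.960
z_β = 2.240

Power = Φ(z_β) = Φ(2.240) ≈ 0.987

Effect size d = 0.7 is medium by Cohen's convention (0.2/0.5/0.8).

Threshold: power ≥ 0.80 is conventionally adequate.
Power ≈ 0.99 → the study is adequately powered (power ≥ 0.80).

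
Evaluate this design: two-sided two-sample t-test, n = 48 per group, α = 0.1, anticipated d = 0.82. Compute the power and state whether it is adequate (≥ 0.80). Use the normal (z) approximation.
Power ≈ 0.99; the study is adequately powered (power ≥ 0.80)

Power calculation (two-sample t-test, normal approximation):
z_β = d · √(n/2) - z_{α/2}
z_β = 0.82 · √(48/2) - 1.645
z_β = 0.82 · 4.899 - 1.645
z_β = 2.372

Power = Φ(z_β) = Φ(2.372) ≈ 0.991

Effect size d = 0.82 is large by Cohen's convention (0.2/0.5/0.8).

Threshold: power ≥ 0.80 is conventionally adequate.
Power ≈ 0.99 → the study is adequately powered (power ≥ 0.80).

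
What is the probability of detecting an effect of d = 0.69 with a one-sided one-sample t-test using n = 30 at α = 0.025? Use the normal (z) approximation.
Power ≈ 0.97

Power calculation (one-sample t-test, normal approximation):
z_β = d · √n - z_α
z_β = 0.69 · √30 - 1.960
z_β = 0.69 · 5.477 - 1.960
z_β = 1.819

Power = Φ(z_β) = Φ(1.819) ≈ 0.966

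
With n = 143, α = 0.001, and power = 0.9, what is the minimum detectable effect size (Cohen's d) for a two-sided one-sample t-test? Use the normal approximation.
d ≈ 0.38

Minimum detectable effect (one-sample t-test, normal approximation):
d = (z_{α/2} + z_β) / √n
d = (3.291 + 1.282) / √143
d = 4.572 / 11.958
d ≈ 0.38

By Cohen's convention (0.2 small / 0.5 medium / 0.8 large): small effect.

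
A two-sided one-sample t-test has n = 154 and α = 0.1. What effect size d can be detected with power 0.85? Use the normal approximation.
d ≈ 0.22

Minimum detectable effect (one-sample t-test, normal approximation):
d = (z_{α/2} + z_β) / √n
d = (1.645 + 1.036) / √154
d = 2.681 / 12.410
d ≈ 0.22

By Cohen's convention (0.2 small / 0.5 medium / 0.8 large): small effect.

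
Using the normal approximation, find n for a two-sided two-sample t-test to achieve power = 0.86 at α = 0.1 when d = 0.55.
n = 50 per group

Sample size formula (two-sample t-test, normal approximation):
n = 2 · ((z_{α/2} + z_β) / d)²

z_{α/2} = 1.645 (for α = 0.1, two-sided)
z_β = 1.080 (for power = 0.86)
d = 0.55

n = 2 · ((1.645 + 1.080) / 0.55)²
n = 2 · (4.955)²
n ≈ 49.10
Round up to the next whole number: n = 50 per group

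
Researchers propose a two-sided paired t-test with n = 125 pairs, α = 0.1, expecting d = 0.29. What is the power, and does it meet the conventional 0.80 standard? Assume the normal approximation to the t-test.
Power ≈ 0.94; the study is adequately powered (power ≥ 0.80)

Power calculation (paired t-test, normal approximation):
z_β = d · √n - z_{α/2}
z_β = 0.29 · √125 - 1.645
z_β = 0.29 · 11.180 - 1.645
z_β = 1.597

Power = Φ(z_β) = Φ(1.597) ≈ 0.945

Effect size d = 0.29 is small by Cohen's convention (0.2/0.5/0.8).

Threshold: power ≥ 0.80 is conventionally adequate.
Power ≈ 0.94 → the study is adequately powered (power ≥ 0.80).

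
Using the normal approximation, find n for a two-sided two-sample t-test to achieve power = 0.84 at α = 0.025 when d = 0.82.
n = 32 per group

Sample size formula (two-sample t-test, normal approximation):
n = 2 · ((z_{α/2} + z_β) / d)²

z_{α/2} = 2.241 (for α = 0.025, two-sided)
z_β = 0.994 (for power = 0.84)
d = 0.82

n = 2 · ((2.241 + 0.994) / 0.82)²
n = 2 · (3.945)²
n ≈ 31.13
Round up to the next whole number: n = 32 per group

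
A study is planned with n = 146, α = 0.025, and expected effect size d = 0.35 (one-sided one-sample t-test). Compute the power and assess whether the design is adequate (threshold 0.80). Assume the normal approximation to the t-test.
Power ≈ 0.99; the study is adequately powered (power ≥ 0.80)

Power calculation (one-sample t-test, normal approximation):
z_β = d · √n - z_α
z_β = 0.35 · √146 - 1.960
z_β = 0.35 · 12.083 - 1.960
z_β = 2.269

Power = Φ(z_β) = Φ(2.269) ≈ 0.988

Effect size d = 0.35 is small by Cohen's convention (0.2/0.5/0.8).

Threshold: power ≥ 0.80 is conventionally adequate.
Power ≈ 0.99 → the study is adequately powered (power ≥ 0.80).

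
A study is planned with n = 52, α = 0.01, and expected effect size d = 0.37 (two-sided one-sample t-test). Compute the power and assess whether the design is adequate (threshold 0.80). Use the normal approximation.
Power ≈ 0.54; the study is underpowered (power < 0.80)

Power calculation (one-sample t-test, normal approximation):
z_β = d · √n - z_{α/2}
z_β = 0.37 · √52 - 2.576
z_β = 0.37 · 7.211 - 2.576
z_β = 0.092

Power = Φ(z_β) = Φ(0.092) ≈ 0.537

Effect size d = 0.37 is small by Cohen's convention (0.2/0.5/0.8).

Threshold: power ≥ 0.80 is conventionally adequate.
Power ≈ 0.54 → the study is underpowered (power < 0.80).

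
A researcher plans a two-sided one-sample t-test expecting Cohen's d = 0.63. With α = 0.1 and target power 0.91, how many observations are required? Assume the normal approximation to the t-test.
n = 23

Sample size formula (one-sample t-test, normal approximation):
n = ((z_{α/2} + z_β) / d)²

z_{α/2} = 1.645 (for α = 0.1, two-sided)
z_β = 1.341 (for power = 0.91)
d = 0.63

n = ((1.645 + 1.341) / 0.63)²
n = (4.740)²
n ≈ 22.47
Round up to the next whole number: n = 23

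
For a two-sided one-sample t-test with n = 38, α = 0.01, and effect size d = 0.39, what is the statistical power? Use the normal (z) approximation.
Power ≈ 0.43

Power calculation (one-sample t-test, normal approximation):
z_β = d · √n - z_{α/2}
z_β = 0.39 · √38 - 2.576
z_β = 0.39 · 6.164 - 2.576
z_β = -0.172

Power = Φ(z_β) = Φ(-0.172) ≈ 0.432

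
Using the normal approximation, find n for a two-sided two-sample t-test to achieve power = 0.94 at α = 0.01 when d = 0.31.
n = 356 per group

Sample size formula (two-sample t-test, normal approximation):
n = 2 · ((z_{α/2} + z_β) / d)²

z_{α/2} = 2.576 (for α = 0.01, two-sided)
z_β = 1.555 (for power = 0.94)
d = 0.31

n = 2 · ((2.576 + 1.555) / 0.31)²
n = 2 · (13.326)²
n ≈ 355.16
Round up to the next whole number: n = 356 per group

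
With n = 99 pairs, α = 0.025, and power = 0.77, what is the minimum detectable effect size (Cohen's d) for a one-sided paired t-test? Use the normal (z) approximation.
d ≈ 0.27

Minimum detectable effect (paired t-test, normal approximation):
d = (z_α + z_β) / √n
d = (1.960 + 0.739) / √99
d = 2.699 / 9.950
d ≈ 0.27

By Cohen's convention (0.2 small / 0.5 medium / 0.8 large): small effect.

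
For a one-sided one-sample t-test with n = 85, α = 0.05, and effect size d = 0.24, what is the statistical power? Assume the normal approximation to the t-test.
Power ≈ 0.71

Power calculation (one-sample t-test, normal approximation):
z_β = d · √n - z_α
z_β = 0.24 · √85 - 1.645
z_β = 0.24 · 9.220 - 1.645
z_β = 0.568

Power = Φ(z_β) = Φ(0.568) ≈ 0.715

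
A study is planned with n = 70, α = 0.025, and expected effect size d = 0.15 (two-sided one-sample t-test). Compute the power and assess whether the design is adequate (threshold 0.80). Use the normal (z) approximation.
Power ≈ 0.16; the study is underpowered (power < 0.80)

Power calculation (one-sample t-test, normal approximation):
z_β = d · √n - z_{α/2}
z_β = 0.15 · √70 - 2.241
z_β = 0.15 · 8.367 - 2.241
z_β = -0.986

Power = Φ(z_β) = Φ(-0.986) ≈ 0.162

Effect size d = 0.15 is very small by Cohen's convention (0.2/0.5/0.8).

Threshold: power ≥ 0.80 is conventionally adequate.
Power ≈ 0.16 → the study is underpowered (power < 0.80).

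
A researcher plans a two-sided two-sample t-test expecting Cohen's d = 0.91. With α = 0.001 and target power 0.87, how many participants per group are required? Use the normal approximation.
n = 48 per group

Sample size formula (two-sample t-test, normal approximation):
n = 2 · ((z_{α/2} + z_β) / d)²

z_{α/2} = 3.291 (for α = 0.001, two-sided)
z_β = 1.126 (for power = 0.87)
d = 0.91

n = 2 · ((3.291 + 1.126) / 0.91)²
n = 2 · (4.854)²
n ≈ 47.12
Round up to the next whole number: n = 48 per group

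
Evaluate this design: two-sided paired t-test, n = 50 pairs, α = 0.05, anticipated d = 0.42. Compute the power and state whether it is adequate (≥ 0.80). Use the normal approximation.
Power ≈ 0.84; the study is adequately powered (power ≥ 0.80)

Power calculation (paired t-test, normal approximation):
z_β = d · √n - z_{α/2}
z_β = 0.42 · √50 - 1.960
z_β = 0.42 · 7.071 - 1.960
z_β = 1.010

Power = Φ(z_β) = Φ(1.010) ≈ 0.844

Effect size d = 0.42 is small by Cohen's convention (0.2/0.5/0.8).

Threshold: power ≥ 0.80 is conventionally adequate.
Power ≈ 0.84 → the study is adequately powered (power ≥ 0.80).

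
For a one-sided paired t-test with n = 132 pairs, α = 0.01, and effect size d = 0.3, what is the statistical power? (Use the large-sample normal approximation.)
Power ≈ 0.87

Power calculation (paired t-test, normal approximation):
z_β = d · √n - z_α
z_β = 0.3 · √132 - 2.326
z_β = 0.3 · 11.489 - 2.326
z_β = 1.120

Power = Φ(z_β) = Φ(1.120) ≈ 0.869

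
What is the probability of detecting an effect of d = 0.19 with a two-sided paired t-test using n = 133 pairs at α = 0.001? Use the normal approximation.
Power ≈ 0.14

Power calculation (paired t-test, normal approximation):
z_β = d · √n - z_{α/2}
z_β = 0.19 · √133 - 3.291
z_β = 0.19 · 11.533 - 3.291
z_β = -1.099

Power = Φ(z_β) = Φ(-1.099) ≈ 0.136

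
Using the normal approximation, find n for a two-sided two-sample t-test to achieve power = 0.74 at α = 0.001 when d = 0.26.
n = 458 per group

Sample size formula (two-sample t-test, normal approximation):
n = 2 · ((z_{α/2} + z_β) / d)²

z_{α/2} = 3.291 (for α = 0.001, two-sided)
z_β = 0.643 (for power = 0.74)
d = 0.26

n = 2 · ((3.291 + 0.643) / 0.26)²
n = 2 · (15.131)²
n ≈ 457.89
Round up to the next whole number: n = 458 per group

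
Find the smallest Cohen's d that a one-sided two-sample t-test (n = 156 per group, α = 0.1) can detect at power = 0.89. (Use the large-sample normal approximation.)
d ≈ 0.28

Minimum detectable effect (two-sample t-test, normal approximation):
d = (z_α + z_β) / √(n/2)
d = (1.282 + 1.227) / √(156/2)
d = 2.508 / 8.832
d ≈ 0.28

By Cohen's convention (0.2 small / 0.5 medium / 0.8 large): small effect.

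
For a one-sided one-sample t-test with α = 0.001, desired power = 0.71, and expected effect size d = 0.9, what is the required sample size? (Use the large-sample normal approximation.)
n = 17

Sample size formula (one-sample t-test, normal approximation):
n = ((z_α + z_β) / d)²

z_α = 3.090 (for α = 0.001, one-sided)
z_β = 0.553 (for power = 0.71)
d = 0.9

n = ((3.090 + 0.553) / 0.9)²
n = (4.048)²
n ≈ 16.39
Round up to the next whole number: n = 17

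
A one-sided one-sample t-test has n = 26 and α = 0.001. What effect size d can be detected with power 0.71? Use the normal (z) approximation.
d ≈ 0.71

Minimum detectable effect (one-sample t-test, normal approximation):
d = (z_α + z_β) / √n
d = (3.090 + 0.553) / √26
d = 3.644 / 5.099
d ≈ 0.71

By Cohen's convention (0.2 small / 0.5 medium / 0.8 large): medium effect.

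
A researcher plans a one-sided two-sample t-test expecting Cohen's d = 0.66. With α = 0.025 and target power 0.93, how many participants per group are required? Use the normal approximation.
n = 55 per group

Sample size formula (two-sample t-test, normal approximation):
n = 2 · ((z_α + z_β) / d)²

z_α = 1.960 (for α = 0.025, one-sided)
z_β = 1.476 (for power = 0.93)
d = 0.66

n = 2 · ((1.960 + 1.476) / 0.66)²
n = 2 · (5.206)²
n ≈ 54.20
Round up to the next whole number: n = 55 per group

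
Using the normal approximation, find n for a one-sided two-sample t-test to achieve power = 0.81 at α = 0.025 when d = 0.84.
n = 23 per group

Sample size formula (two-sample t-test, normal approximation):
n = 2 · ((z_α + z_β) / d)²

z_α = 1.960 (for α = 0.025, one-sided)
z_β = 0.878 (for power = 0.81)
d = 0.84

n = 2 · ((1.960 + 0.878) / 0.84)²
n = 2 · (3.379)²
n ≈ 22.84
Round up to the next whole number: n = 23 per group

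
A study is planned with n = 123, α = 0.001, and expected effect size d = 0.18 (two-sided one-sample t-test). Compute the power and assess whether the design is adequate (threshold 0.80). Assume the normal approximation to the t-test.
Power ≈ 0.10; the study is underpowered (power < 0.80)

Power calculation (one-sample t-test, normal approximation):
z_β = d · √n - z_{α/2}
z_β = 0.18 · √123 - 3.291
z_β = 0.18 · 11.091 - 3.291
z_β = -1.294

Power = Φ(z_β) = Φ(-1.294) ≈ 0.098

Effect size d = 0.18 is very small by Cohen's convention (0.2/0.5/0.8).

Threshold: power ≥ 0.80 is conventionally adequate.
Power ≈ 0.10 → the study is underpowered (power < 0.80).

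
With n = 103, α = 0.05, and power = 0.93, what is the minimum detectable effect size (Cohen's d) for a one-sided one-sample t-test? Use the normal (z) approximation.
d ≈ 0.31

Minimum detectable effect (one-sample t-test, normal approximation):
d = (z_α + z_β) / √n
d = (1.645 + 1.476) / √103
d = 3.121 / 10.149
d ≈ 0.31

By Cohen's convention (0.2 small / 0.5 medium / 0.8 large): small effect.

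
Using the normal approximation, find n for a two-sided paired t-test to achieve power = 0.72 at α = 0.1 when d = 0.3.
n = 56 pairs

Sample size formula (paired t-test, normal approximation):
n = ((z_{α/2} + z_β) / d)²

z_{α/2} = 1.645 (for α = 0.1, two-sided)
z_β = 0.583 (for power = 0.72)
d = 0.3

n = ((1.645 + 0.583) / 0.3)²
n = (7.427)²
n ≈ 55.16
Round up to the next whole number: n = 56 pairs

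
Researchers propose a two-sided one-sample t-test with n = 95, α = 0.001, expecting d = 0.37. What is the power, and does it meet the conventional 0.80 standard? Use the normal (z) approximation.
Power ≈ 0.62; the study is underpowered (power < 0.80)

Power calculation (one-sample t-test, normal approximation):
z_β = d · √n - z_{α/2}
z_β = 0.37 · √95 - 3.291
z_β = 0.37 · 9.747 - 3.291
z_β = 0.316

Power = Φ(z_β) = Φ(0.316) ≈ 0.624

Effect size d = 0.37 is small by Cohen's convention (0.2/0.5/0.8).

Threshold: power ≥ 0.80 is conventionally adequate.
Power ≈ 0.62 → the study is underpowered (power < 0.80).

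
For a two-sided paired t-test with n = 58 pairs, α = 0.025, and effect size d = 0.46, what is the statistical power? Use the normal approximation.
Power ≈ 0.90

Power calculation (paired t-test, normal approximation):
z_β = d · √n - z_{α/2}
z_β = 0.46 · √58 - 2.241
z_β = 0.46 · 7.616 - 2.241
z_β = 1.262

Power = Φ(z_β) = Φ(1.262) ≈ 0.896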